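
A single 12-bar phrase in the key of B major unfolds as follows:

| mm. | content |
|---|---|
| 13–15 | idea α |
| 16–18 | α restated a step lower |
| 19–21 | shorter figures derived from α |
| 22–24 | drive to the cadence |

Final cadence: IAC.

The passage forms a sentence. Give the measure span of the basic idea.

The presentation of a sentence is the basic idea (measures 13–15) plus its repetition (bars 16–18); the basic idea is therefore bars 13–15.

measures 13–15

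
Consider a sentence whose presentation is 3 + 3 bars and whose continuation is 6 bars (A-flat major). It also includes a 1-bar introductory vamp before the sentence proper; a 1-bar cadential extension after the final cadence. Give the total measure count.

Basic sentence: 3 + 3 + 6 = 12 bars.
12 (basic form) + 1 (introduction) + 1 (cadential extension) = 14.

14 measures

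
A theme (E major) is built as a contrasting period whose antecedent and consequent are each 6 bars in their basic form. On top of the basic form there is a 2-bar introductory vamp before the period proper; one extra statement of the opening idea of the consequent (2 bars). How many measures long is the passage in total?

Basic contrasting period: 6 + 6 = 12 bars.
12 (basic form) + 2 (introduction) + 2 (extra statement) = 16.

16 measures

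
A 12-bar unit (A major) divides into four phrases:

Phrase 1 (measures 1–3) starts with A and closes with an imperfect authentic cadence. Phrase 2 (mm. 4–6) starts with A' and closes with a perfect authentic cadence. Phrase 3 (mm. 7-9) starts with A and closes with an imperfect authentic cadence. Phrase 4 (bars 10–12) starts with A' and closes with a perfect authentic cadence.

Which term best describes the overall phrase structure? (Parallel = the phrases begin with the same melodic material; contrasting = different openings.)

The cadence pattern IAC–PAC–IAC–PAC is weak–strong twice, and phrases 3–4 restate phrases 1–2: a period heard twice, not a double period (which would end weakly at phrase 2).

repeated period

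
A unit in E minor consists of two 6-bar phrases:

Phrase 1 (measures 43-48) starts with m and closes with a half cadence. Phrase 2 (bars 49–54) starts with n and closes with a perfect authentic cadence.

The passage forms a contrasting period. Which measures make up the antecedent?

The phrase ending with the weaker cadence (half cadence) is the antecedent; the one ending more conclusively (perfect authentic cadence) is the consequent. The antecedent is measures 43–48.

measures 43–48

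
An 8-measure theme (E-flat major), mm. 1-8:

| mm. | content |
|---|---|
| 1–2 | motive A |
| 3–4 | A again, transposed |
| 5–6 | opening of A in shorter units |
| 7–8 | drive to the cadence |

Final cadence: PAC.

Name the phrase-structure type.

sentence

Basic idea (measures 1–2) + its repetition (bars 3–4) form the presentation; fragmentation and cadence (mm. 5-8) form the continuation — the 8-bar whole is a sentence.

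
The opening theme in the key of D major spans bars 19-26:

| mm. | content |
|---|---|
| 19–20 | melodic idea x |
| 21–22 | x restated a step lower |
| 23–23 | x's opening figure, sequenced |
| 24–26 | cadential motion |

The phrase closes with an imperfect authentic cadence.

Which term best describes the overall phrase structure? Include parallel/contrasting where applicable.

Basic idea (measures 19–20) + its repetition (bars 21-22) form the presentation; fragmentation and cadence (mm. 23–26) form the continuation — the 8-bar whole is a sentence.

sentence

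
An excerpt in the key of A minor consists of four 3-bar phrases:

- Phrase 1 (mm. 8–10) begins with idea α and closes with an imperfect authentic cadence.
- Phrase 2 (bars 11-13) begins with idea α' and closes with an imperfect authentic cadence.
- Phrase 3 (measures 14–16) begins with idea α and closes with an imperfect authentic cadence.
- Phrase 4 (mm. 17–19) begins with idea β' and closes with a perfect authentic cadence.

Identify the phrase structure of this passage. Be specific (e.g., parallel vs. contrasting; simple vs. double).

Four phrases in two halves: the first half (measures 8–13) ends with an imperfect authentic cadence, the second (bars 14–19) with a perfect authentic cadence — a large antecedent–consequent pair, i.e. a double period.
Phrase 3 begins with the same material as phrase 1, making it parallel.

parallel double period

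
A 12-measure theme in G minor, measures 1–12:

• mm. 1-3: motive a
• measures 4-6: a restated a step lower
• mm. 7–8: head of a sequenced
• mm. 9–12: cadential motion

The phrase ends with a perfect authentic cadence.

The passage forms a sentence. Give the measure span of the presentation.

measures 1–6

The presentation of a sentence is the basic idea (measures 1–3) plus its repetition (measures 4-6); the presentation is therefore bars 1–6.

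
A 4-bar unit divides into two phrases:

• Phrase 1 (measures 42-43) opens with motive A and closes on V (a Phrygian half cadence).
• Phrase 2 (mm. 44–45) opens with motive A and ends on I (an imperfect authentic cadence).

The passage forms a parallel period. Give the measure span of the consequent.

measures 44–45

The phrase ending with the weaker cadence (Phrygian half cadence) is the antecedent; the one ending more conclusively (imperfect authentic cadence) is the consequent. The consequent is measures 44–45.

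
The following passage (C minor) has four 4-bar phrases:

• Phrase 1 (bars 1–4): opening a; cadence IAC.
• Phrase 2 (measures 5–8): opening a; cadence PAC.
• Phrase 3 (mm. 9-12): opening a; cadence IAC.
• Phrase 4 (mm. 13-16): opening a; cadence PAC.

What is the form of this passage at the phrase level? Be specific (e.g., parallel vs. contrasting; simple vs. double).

The cadence pattern IAC–PAC–IAC–PAC is weak–strong twice, and phrases 3–4 restate phrases 1–2: a period heard twice, not a double period (which would end weakly at phrase 2).

repeated period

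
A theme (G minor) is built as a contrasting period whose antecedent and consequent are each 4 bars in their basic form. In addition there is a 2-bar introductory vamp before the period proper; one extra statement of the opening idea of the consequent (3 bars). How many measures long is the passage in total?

Basic contrasting period: 4 + 4 = 8 bars.
8 (basic form) + 2 (introduction) + 3 (extra statement) = 13.

13 measures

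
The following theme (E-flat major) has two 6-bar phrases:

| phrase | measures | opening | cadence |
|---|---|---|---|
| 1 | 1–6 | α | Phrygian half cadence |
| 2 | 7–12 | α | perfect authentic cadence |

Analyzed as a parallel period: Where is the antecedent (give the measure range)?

measures 1–6

The antecedent is the phrase ending with the weaker cadence (Phrygian half cadence, phrase 1) and the consequent the one ending more conclusively (perfect authentic cadence, phrase 2); the antecedent is mm. 1-6.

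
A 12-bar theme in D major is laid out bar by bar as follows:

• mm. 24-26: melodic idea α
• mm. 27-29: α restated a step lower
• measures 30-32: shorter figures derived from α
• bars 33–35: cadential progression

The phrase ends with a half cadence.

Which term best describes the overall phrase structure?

Basic idea (bars 24–26) + its repetition (mm. 27-29) form the presentation; fragmentation and cadence (mm. 30–35) form the continuation — the 12-bar whole is a sentence.

sentence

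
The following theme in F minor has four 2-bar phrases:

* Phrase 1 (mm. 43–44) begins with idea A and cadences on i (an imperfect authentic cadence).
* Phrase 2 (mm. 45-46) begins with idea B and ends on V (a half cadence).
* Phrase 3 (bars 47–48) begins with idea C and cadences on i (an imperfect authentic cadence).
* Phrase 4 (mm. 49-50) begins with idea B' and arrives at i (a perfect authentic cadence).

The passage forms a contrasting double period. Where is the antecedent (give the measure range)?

measures 43–46

In a double period the four phrases pair into a large antecedent (phrases 1–2, ending half cadence) and a large consequent (phrases 3–4, ending perfect authentic cadence). The antecedent spans mm. 43-46.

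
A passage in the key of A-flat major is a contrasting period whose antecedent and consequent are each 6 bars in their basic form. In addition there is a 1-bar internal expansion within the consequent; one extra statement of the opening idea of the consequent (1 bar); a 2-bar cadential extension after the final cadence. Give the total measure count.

Basic contrasting period: 6 + 6 = 12 bars.
12 (basic form) + 1 (internal expansion) + 1 (extra statement) + 2 (cadential extension) = 16.

16 measures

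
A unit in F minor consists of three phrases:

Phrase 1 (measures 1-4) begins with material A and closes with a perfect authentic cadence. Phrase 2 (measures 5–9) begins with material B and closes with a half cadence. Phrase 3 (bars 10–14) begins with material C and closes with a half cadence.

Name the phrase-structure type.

phrase group

The final phrase closes with a half cadence, which is not stronger than the preceding half cadence; the 3 phrases lack an overall antecedent–consequent design and so form a phrase group.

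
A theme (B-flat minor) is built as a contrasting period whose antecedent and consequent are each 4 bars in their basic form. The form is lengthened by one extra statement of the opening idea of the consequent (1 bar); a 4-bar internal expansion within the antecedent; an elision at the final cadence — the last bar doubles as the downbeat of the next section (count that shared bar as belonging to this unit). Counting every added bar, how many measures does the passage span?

Basic contrasting period: 4 + 4 = 8 bars.
8 (basic form) + 1 (extra statement) + 4 (internal expansion) = 13.
The elision shares a bar with the next section but does not change this unit's count.

13 measures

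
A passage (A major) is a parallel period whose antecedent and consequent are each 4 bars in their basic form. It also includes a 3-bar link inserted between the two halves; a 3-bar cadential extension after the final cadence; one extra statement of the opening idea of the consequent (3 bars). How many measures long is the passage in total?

17 measures

Basic parallel period: 4 + 4 = 8 bars.
8 (basic form) + 3 (link) + 3 (cadential extension) + 3 (extra statement) = 17.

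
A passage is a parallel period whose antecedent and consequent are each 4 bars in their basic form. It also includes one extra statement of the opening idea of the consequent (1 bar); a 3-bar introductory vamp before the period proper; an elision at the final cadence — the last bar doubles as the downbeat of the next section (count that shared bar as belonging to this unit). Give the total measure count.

Basic parallel period: 4 + 4 = 8 bars.
8 (basic form) + 1 (extra statement) + 3 (introduction) = 12.
The elision shares a bar with the next section but does not change this unit's count.

12 measures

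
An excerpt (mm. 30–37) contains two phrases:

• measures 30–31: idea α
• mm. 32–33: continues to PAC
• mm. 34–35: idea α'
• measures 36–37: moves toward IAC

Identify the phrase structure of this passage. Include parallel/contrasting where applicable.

phrase group

The second phrase closes with an imperfect authentic cadence, which is not stronger than the first phrase's perfect authentic cadence; without a weak→strong cadential pair there is no antecedent–consequent relationship, so this is a phrase group rather than a period.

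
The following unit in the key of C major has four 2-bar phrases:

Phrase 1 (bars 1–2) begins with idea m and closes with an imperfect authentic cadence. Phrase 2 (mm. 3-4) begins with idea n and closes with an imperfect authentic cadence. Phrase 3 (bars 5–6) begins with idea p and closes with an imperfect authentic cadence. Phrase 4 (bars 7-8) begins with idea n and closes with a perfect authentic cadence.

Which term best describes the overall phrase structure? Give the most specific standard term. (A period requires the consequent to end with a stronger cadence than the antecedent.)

contrasting double period

Four phrases in two halves: the first half (mm. 1–4) ends with an imperfect authentic cadence, the second (mm. 5-8) with a perfect authentic cadence — a large antecedent–consequent pair, i.e. a double period.
Phrase 3 begins with different material from phrase 1, making it contrasting.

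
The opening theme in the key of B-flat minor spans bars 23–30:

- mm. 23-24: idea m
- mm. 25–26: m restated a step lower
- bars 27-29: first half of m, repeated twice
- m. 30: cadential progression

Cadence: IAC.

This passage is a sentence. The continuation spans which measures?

measures 27–30

After the presentation (mm. 23-26), the continuation covers the fragmentation through the cadence: mm. 27–30.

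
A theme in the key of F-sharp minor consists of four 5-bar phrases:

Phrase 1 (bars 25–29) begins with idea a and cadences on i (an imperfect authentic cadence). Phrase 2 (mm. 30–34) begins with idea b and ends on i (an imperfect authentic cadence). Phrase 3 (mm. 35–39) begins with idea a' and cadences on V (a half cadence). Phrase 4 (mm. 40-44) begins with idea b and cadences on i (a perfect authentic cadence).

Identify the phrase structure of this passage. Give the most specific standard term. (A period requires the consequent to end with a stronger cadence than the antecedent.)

parallel double period

Four phrases in two halves: the first half (measures 25–34) ends with an imperfect authentic cadence, the second (mm. 35–44) with a perfect authentic cadence — a large antecedent–consequent pair, i.e. a double period.
Phrase 3 begins with the same material as phrase 1, making it parallel.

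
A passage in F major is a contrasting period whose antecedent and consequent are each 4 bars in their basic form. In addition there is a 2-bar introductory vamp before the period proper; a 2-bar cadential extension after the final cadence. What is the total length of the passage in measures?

Basic contrasting period: 4 + 4 = 8 bars.
8 (basic form) + 2 (introduction) + 2 (cadential extension) = 12.

12 measures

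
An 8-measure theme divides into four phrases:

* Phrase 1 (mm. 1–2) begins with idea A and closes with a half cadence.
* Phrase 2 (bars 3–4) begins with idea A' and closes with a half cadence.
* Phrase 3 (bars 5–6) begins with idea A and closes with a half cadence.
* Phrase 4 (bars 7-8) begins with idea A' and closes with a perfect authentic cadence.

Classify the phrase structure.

Four phrases in two halves: the first half (mm. 1–4) ends with a half cadence, the second (measures 5–8) with a perfect authentic cadence — a large antecedent–consequent pair, i.e. a double period.
Phrase 3 begins with the same material as phrase 1, making it parallel.

parallel double period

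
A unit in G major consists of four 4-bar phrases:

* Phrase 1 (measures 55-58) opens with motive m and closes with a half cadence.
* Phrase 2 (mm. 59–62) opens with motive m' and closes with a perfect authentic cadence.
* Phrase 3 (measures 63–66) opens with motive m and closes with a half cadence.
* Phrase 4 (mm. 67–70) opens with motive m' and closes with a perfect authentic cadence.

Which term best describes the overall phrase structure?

The cadence pattern HC–PAC–HC–PAC is weak–strong twice, and phrases 3–4 restate phrases 1–2: a period heard twice, not a double period (which would end weakly at phrase 2).

repeated period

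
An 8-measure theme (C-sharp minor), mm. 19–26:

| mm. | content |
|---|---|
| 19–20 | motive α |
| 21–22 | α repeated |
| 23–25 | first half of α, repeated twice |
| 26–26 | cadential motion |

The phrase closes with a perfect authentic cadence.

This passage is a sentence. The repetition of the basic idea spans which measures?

The presentation of a sentence is the basic idea (mm. 19–20) plus its repetition (mm. 21–22); the repetition of the basic idea is therefore bars 21–22.

measures 21–22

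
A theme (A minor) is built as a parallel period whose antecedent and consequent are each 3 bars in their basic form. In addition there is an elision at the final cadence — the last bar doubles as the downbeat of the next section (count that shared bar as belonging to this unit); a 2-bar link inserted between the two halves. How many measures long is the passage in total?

8 measures

Basic parallel period: 3 + 3 = 6 bars.
6 (basic form) + 2 (link) = 8.
The elision shares a bar with the next section but does not change this unit's count.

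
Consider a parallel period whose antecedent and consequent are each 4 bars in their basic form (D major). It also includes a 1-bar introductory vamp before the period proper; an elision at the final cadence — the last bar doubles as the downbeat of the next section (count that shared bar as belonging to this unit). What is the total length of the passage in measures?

Basic parallel period: 4 + 4 = 8 bars.
8 (basic form) + 1 (introduction) = 9.
The elision shares a bar with the next section but does not change this unit's count.

9 measures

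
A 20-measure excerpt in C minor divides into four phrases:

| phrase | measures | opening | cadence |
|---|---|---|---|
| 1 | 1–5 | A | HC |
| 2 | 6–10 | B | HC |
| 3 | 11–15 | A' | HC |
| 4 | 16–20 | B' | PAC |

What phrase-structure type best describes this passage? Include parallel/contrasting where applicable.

Four phrases in two halves: the first half (mm. 1-10) ends with a half cadence, the second (measures 11–20) with a perfect authentic cadence — a large antecedent–consequent pair, i.e. a double period.
Phrase 3 begins with the same material as phrase 1, making it parallel.

parallel double period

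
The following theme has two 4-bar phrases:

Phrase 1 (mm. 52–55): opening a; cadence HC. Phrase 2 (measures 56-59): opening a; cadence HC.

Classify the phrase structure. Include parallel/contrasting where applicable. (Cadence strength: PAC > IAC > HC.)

repeated phrase

Both phrases have the same opening (a) and the same cadence (half cadence): the second is a restatement, not a consequent, so this is a repeated phrase rather than a period.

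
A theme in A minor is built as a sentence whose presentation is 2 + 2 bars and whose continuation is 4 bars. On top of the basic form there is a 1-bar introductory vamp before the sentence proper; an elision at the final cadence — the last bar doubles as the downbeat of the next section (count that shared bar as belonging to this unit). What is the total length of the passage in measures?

Basic sentence: 2 + 2 + 4 = 8 bars.
8 (basic form) + 1 (introduction) = 9.
The elision shares a bar with the next section but does not change this unit's count.

9 measures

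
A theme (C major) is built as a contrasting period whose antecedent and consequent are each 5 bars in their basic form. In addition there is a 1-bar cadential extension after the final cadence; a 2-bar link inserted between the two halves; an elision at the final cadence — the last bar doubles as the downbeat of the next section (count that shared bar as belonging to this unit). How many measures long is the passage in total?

13 measures

Basic contrasting period: 5 + 5 = 10 bars.
10 (basic form) + 1 (cadential extension) + 2 (link) = 13.
The elision shares a bar with the next section but does not change this unit's count.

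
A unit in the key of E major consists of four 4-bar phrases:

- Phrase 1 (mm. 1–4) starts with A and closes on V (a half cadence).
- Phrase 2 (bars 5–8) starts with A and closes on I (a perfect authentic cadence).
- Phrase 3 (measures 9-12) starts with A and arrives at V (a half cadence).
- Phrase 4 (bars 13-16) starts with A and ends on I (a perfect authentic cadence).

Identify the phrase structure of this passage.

The cadence pattern HC–PAC–HC–PAC is weak–strong twice, and phrases 3–4 restate phrases 1–2: a period heard twice, not a double period (which would end weakly at phrase 2).

repeated period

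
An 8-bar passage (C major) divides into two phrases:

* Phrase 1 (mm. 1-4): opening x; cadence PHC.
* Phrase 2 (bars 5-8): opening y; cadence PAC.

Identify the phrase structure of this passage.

contrasting period

Phrase 1 ends with a Phrygian half cadence (weaker) and phrase 2 with a perfect authentic cadence (stronger): antecedent + consequent = a period.
The two phrases open with different material (x / y), so the period is contrasting.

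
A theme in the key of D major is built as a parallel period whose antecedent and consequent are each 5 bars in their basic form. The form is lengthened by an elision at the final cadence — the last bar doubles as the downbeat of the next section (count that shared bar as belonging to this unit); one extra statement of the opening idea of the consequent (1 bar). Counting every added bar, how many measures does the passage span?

Basic parallel period: 5 + 5 = 10 bars.
10 (basic form) + 1 (extra statement) = 11.
The elision shares a bar with the next section but does not change this unit's count.

11 measures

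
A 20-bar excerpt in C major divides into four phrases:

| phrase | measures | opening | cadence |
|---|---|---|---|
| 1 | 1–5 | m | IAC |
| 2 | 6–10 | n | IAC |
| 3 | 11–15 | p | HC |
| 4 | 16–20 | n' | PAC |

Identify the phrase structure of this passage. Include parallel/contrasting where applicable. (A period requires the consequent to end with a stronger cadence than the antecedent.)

Four phrases in two halves: the first half (measures 1-10) ends with an imperfect authentic cadence, the second (measures 11-20) with a perfect authentic cadence — a large antecedent–consequent pair, i.e. a double period.
Phrase 3 begins with different material from phrase 1, making it contrasting.

contrasting double period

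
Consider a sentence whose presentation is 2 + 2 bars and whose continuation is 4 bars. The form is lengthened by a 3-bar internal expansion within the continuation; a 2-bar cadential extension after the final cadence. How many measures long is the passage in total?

13 measures

Basic sentence: 2 + 2 + 4 = 8 bars.
8 (basic form) + 3 (internal expansion) + 2 (cadential extension) = 13.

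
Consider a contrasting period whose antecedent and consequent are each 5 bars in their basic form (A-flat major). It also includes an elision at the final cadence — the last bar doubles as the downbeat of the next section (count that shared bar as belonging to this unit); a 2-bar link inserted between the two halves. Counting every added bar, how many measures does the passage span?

Basic contrasting period: 5 + 5 = 10 bars.
10 (basic form) + 2 (link) = 12.
The elision shares a bar with the next section but does not change this unit's count.

12 measures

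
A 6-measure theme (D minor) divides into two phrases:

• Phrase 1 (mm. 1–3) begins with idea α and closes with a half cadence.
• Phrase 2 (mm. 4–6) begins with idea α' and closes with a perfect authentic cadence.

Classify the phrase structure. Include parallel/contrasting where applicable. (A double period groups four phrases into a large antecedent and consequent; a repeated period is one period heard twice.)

Phrase 1 ends with a half cadence (weaker) and phrase 2 with a perfect authentic cadence (stronger): antecedent + consequent = a period.
The two phrases open with the same material (α / α'), so the period is parallel.

parallel period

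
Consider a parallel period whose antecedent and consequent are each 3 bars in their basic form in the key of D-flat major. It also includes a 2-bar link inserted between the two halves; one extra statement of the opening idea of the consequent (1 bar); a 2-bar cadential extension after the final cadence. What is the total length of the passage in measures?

11 measures

Basic parallel period: 3 + 3 = 6 bars.
6 (basic form) + 2 (link) + 1 (extra statement) + 2 (cadential extension) = 11.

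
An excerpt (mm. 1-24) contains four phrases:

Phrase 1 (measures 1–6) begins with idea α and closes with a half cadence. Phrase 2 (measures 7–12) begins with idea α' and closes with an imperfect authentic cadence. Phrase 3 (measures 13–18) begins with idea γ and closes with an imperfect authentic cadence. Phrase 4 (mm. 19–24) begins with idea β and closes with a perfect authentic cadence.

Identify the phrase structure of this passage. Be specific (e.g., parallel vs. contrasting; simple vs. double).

Four phrases in two halves: the first half (mm. 1–12) ends with an imperfect authentic cadence, the second (bars 13-24) with a perfect authentic cadence — a large antecedent–consequent pair, i.e. a double period.
Phrase 3 begins with different material from phrase 1, making it contrasting.

contrasting double period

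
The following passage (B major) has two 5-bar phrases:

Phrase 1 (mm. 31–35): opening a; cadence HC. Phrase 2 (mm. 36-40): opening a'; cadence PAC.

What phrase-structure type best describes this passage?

parallel period

Phrase 1 ends with a half cadence (weaker) and phrase 2 with a perfect authentic cadence (stronger): antecedent + consequent = a period.
The two phrases open with the same material (a / a'), so the period is parallel.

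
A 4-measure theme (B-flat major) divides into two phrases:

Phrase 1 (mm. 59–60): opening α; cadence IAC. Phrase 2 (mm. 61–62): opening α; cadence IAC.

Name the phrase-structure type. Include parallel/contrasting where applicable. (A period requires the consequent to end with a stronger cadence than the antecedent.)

Both phrases have the same opening (α) and the same cadence (imperfect authentic cadence): the second is a restatement, not a consequent, so this is a repeated phrase rather than a period.

repeated phrase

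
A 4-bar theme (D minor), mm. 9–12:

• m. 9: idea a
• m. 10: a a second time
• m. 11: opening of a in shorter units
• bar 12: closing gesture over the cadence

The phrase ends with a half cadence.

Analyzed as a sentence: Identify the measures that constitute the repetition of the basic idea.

The presentation of a sentence is the basic idea (measure 9) plus its repetition (measure 10); the repetition of the basic idea is therefore m. 10.

measures 10–10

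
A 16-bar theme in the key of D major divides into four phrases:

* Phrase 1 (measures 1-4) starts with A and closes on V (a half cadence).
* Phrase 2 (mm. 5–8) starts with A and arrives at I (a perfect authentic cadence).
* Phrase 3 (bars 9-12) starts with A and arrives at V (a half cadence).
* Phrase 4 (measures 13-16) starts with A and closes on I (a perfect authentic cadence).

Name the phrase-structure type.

repeated period

The cadence pattern HC–PAC–HC–PAC is weak–strong twice, and phrases 3–4 restate phrases 1–2: a period heard twice, not a double period (which would end weakly at phrase 2).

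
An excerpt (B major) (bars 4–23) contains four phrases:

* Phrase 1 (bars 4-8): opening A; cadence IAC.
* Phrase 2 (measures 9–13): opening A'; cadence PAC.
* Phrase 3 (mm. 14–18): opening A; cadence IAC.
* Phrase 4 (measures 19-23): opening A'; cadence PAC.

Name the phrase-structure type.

The cadence pattern IAC–PAC–IAC–PAC is weak–strong twice, and phrases 3–4 restate phrases 1–2: a period heard twice, not a double period (which would end weakly at phrase 2).

repeated period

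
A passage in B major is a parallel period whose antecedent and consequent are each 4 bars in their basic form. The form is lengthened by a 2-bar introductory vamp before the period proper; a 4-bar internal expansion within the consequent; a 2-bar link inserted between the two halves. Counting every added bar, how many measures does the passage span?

Basic parallel period: 4 + 4 = 8 bars.
8 (basic form) + 2 (introduction) + 4 (internal expansion) + 2 (link) = 16.

16 measures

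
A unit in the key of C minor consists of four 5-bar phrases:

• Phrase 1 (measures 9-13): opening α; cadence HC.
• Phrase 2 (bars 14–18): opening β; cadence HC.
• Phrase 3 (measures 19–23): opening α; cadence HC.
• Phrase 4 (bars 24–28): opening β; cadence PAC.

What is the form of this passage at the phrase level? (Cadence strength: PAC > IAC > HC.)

Four phrases in two halves: the first half (bars 9–18) ends with a half cadence, the second (mm. 19-28) with a perfect authentic cadence — a large antecedent–consequent pair, i.e. a double period.
Phrase 3 begins with the same material as phrase 1, making it parallel.

parallel double period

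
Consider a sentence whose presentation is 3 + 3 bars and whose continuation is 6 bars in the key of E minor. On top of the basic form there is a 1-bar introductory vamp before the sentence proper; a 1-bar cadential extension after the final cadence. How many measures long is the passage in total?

14 measures

Basic sentence: 3 + 3 + 6 = 12 bars.
12 (basic form) + 1 (introduction) + 1 (cadential extension) = 14.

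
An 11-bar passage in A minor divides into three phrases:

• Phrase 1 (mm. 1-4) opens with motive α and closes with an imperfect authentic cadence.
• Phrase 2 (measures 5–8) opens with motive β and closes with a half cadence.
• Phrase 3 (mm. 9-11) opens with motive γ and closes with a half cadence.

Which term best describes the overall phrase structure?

The final phrase closes with a half cadence, which is not stronger than the preceding half cadence; the 3 phrases lack an overall antecedent–consequent design and so form a phrase group.

phrase group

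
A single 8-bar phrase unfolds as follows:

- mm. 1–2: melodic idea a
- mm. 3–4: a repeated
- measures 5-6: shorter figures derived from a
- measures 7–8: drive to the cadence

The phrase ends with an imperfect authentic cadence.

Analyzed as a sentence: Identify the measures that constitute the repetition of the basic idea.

measures 3–4

The presentation of a sentence is the basic idea (measures 1-2) plus its repetition (bars 3–4); the repetition of the basic idea is therefore bars 3–4.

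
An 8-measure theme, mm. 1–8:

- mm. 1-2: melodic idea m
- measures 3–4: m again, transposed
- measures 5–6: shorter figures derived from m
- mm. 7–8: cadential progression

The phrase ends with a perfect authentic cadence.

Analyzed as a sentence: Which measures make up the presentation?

measures 1–4

The presentation of a sentence is the basic idea (bars 1–2) plus its repetition (mm. 3-4); the presentation is therefore mm. 1–4.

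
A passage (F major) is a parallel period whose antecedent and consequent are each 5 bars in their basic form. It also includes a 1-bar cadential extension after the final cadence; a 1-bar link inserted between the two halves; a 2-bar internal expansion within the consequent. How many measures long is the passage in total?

14 measures

Basic parallel period: 5 + 5 = 10 bars.
10 (basic form) + 1 (cadential extension) + 1 (link) + 2 (internal expansion) = 14.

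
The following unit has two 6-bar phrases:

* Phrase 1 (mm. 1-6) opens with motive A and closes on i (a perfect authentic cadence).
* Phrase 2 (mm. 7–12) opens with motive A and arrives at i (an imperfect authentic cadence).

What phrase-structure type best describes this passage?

The second phrase closes with an imperfect authentic cadence, which is not stronger than the first phrase's perfect authentic cadence; without a weak→strong cadential pair there is no antecedent–consequent relationship, so this is a phrase group rather than a period.

phrase group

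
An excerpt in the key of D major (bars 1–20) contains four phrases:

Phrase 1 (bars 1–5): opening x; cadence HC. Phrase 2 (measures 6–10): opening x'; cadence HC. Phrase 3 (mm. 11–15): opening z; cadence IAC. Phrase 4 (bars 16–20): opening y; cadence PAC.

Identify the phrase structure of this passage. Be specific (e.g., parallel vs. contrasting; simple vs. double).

Four phrases in two halves: the first half (measures 1–10) ends with a half cadence, the second (mm. 11–20) with a perfect authentic cadence — a large antecedent–consequent pair, i.e. a double period.
Phrase 3 begins with different material from phrase 1, making it contrasting.

contrasting double period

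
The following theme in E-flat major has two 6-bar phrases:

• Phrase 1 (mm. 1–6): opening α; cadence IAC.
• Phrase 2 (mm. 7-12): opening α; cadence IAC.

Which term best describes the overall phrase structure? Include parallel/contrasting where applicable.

repeated phrase

Both phrases have the same opening (α) and the same cadence (imperfect authentic cadence): the second is a restatement, not a consequent, so this is a repeated phrase rather than a period.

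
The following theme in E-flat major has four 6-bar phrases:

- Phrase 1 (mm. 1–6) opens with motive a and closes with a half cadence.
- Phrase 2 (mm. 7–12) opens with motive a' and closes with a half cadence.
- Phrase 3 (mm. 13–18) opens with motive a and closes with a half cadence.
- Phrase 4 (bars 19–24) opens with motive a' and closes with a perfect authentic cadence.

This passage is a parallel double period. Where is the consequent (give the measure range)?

measures 13–24

In a double period the four phrases pair into a large antecedent (phrases 1–2, ending half cadence) and a large consequent (phrases 3–4, ending perfect authentic cadence). The consequent spans measures 13-24.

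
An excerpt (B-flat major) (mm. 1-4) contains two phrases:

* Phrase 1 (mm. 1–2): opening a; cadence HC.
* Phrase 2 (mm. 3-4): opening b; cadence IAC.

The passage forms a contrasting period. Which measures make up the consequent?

measures 3–4

The antecedent is the phrase ending with the weaker cadence (half cadence, phrase 1) and the consequent the one ending more conclusively (imperfect authentic cadence, phrase 2); the consequent is bars 3-4.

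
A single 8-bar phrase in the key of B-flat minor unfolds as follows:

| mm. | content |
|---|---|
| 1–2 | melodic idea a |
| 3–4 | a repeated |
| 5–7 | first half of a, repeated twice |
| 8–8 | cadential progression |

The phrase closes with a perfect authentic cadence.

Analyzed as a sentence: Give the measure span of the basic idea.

The presentation of a sentence is the basic idea (measures 1–2) plus its repetition (bars 3–4); the basic idea is therefore measures 1–2.

measures 1–2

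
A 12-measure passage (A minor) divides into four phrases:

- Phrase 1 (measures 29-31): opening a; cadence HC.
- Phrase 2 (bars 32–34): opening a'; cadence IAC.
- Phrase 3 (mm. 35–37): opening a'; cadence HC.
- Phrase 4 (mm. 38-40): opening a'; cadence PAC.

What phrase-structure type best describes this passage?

Four phrases in two halves: the first half (mm. 29–34) ends with an imperfect authentic cadence, the second (bars 35–40) with a perfect authentic cadence — a large antecedent–consequent pair, i.e. a double period.
Phrase 3 begins with the same material as phrase 1, making it parallel.

parallel double period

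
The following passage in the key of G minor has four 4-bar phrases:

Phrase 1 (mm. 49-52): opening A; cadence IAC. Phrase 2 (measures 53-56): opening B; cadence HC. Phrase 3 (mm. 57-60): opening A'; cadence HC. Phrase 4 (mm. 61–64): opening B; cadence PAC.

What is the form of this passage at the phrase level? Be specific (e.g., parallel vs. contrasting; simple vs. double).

parallel double period

Four phrases in two halves: the first half (mm. 49–56) ends with a half cadence, the second (bars 57–64) with a perfect authentic cadence — a large antecedent–consequent pair, i.e. a double period.
Phrase 3 begins with the same material as phrase 1, making it parallel.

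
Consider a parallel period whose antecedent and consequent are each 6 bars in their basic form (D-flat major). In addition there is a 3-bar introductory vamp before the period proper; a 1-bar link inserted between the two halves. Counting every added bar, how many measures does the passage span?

Basic parallel period: 6 + 6 = 12 bars.
12 (basic form) + 3 (introduction) + 1 (link) = 16.

16 measures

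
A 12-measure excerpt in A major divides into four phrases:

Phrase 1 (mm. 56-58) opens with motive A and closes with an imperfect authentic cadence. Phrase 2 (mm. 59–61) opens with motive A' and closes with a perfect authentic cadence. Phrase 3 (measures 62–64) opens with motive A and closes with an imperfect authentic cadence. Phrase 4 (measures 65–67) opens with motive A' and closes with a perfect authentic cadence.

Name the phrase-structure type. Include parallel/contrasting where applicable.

The cadence pattern IAC–PAC–IAC–PAC is weak–strong twice, and phrases 3–4 restate phrases 1–2: a period heard twice, not a double period (which would end weakly at phrase 2).

repeated period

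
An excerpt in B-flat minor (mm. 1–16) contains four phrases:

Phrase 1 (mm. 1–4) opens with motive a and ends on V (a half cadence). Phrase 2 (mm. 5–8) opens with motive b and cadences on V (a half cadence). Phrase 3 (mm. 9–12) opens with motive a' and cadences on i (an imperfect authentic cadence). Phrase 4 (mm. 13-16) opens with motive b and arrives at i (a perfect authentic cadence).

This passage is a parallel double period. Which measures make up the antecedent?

In a double period the four phrases pair into a large antecedent (phrases 1–2, ending half cadence) and a large consequent (phrases 3–4, ending perfect authentic cadence). The antecedent spans measures 1-8.

measures 1–8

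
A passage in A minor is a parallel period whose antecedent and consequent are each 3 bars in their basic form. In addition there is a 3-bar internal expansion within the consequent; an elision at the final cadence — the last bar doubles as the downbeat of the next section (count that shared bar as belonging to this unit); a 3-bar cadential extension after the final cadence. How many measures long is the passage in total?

12 measures

Basic parallel period: 3 + 3 = 6 bars.
6 (basic form) + 3 (internal expansion) + 3 (cadential extension) = 12.
The elision shares a bar with the next section but does not change this unit's count.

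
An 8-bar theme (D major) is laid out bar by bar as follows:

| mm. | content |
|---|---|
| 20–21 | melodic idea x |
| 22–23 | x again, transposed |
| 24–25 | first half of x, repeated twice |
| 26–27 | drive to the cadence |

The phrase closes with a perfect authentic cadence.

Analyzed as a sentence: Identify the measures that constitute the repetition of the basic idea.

The presentation of a sentence is the basic idea (bars 20–21) plus its repetition (bars 22–23); the repetition of the basic idea is therefore bars 22–23.

measures 22–23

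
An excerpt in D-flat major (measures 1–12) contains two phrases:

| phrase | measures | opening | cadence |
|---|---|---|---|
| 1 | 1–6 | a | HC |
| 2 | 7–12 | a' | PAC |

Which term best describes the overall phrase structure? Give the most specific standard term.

parallel period

Phrase 1 ends with a half cadence (weaker) and phrase 2 with a perfect authentic cadence (stronger): antecedent + consequent = a period.
The two phrases open with the same material (a / a'), so the period is parallel.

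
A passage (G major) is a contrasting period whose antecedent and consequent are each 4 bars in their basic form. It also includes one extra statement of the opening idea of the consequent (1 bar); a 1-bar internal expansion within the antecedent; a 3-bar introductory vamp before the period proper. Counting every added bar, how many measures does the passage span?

13 measures

Basic contrasting period: 4 + 4 = 8 bars.
8 (basic form) + 1 (extra statement) + 1 (internal expansion) + 3 (introduction) = 13.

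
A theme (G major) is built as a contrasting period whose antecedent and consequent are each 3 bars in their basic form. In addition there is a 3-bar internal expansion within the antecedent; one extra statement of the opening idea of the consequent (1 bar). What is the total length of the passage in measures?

Basic contrasting period: 3 + 3 = 6 bars.
6 (basic form) + 3 (internal expansion) + 1 (extra statement) = 10.

10 measures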